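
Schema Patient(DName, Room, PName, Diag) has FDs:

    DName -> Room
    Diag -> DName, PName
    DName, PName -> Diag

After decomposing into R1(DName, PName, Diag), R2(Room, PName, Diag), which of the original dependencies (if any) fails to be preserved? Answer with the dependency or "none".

DName -> Room

Check DName → Room: no single fragment contains all of {DName, Room}, and the restricted closure of {DName} across the fragments never reaches {Room}.
Diag → DName, PName is preserved.
DName, PName → Diag is preserved.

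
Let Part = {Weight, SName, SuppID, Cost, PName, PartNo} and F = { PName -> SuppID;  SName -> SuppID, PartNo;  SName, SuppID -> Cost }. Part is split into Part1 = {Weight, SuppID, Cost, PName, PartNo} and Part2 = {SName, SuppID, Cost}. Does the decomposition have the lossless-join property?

No

Common attributes: Part1 ∩ Part2 = {SuppID, Cost}.
No dependency enlarges {SuppID, Cost}, so (SuppID, Cost)⁺ = {SuppID, Cost}.
The closure contains neither all of Part1 = {Weight, SuppID, Cost, PName, PartNo} nor all of Part2 = {SName, SuppID, Cost}, so the common attributes are not a superkey of either fragment. The join is lossy.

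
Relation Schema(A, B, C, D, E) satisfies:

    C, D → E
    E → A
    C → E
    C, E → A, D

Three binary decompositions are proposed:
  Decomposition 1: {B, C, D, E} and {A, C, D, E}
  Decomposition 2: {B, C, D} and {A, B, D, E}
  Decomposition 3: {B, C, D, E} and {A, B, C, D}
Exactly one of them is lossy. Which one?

Decomposition 1: common = {C, D, E}, closure = {A, C, D, E} → lossless.
Decomposition 2: common = {B, D}, closure = {B, D} → lossy.
Decomposition 3: common = {B, C, D}, closure = {A, B, C, D, E} → lossless.

Decomposition 2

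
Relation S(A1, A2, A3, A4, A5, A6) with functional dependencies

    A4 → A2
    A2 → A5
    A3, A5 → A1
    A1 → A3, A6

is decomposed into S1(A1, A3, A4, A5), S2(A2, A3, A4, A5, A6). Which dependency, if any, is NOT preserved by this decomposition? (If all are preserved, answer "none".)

A1 → A3, A6

Check A1 → A3, A6: no single fragment contains all of {A1, A3, A6}, and the restricted closure of {A1} across the fragments never reaches {A3, A6}.
A4 → A2 is preserved.
A2 → A5 is preserved.
A3, A5 → A1 is preserved.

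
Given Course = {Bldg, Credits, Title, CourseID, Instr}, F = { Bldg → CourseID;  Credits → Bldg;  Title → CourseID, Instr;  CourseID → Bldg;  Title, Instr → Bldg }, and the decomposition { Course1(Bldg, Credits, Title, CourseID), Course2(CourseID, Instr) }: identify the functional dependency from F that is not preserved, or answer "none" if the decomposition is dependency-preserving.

Title → CourseID, Instr

Check Title → CourseID, Instr: no single fragment contains all of {Title, CourseID, Instr}, and the restricted closure of {Title} across the fragments never reaches {CourseID, Instr}.
Bldg → CourseID is preserved.
Credits → Bldg is preserved.
CourseID → Bldg is preserved.
Title, Instr → Bldg is preserved.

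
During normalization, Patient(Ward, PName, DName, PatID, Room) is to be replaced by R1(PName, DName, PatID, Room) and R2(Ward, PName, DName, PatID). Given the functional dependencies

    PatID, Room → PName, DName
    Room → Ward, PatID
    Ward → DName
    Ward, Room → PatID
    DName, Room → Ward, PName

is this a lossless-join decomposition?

Common attributes: R1 ∩ R2 = {PName, DName, PatID}.
No dependency enlarges {PName, DName, PatID}, so (PName, DName, PatID)⁺ = {PName, DName, PatID}.
The closure contains neither all of R1 = {PName, DName, PatID, Room} nor all of R2 = {Ward, PName, DName, PatID}, so the common attributes are not a superkey of either fragment. The join is lossy.

No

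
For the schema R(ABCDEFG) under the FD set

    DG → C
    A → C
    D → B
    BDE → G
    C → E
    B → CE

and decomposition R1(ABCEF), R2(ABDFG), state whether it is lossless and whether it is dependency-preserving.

lossless and dependency-preserving

Lossless test: (ABF)⁺ = {ABCEF}, which contains all of one fragment — lossless.
Dependency preservation: DG → C; BDE → G are not contained in any single fragment, but the restricted closure of each left-hand side across the fragments still reaches the right-hand side; the remaining FDs each lie inside some fragment. All dependencies are preserved.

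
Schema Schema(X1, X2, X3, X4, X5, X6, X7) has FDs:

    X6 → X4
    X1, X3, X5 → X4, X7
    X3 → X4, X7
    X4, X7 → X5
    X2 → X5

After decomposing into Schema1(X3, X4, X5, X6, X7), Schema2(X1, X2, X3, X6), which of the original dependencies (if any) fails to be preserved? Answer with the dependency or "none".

X2 → X5

Check X2 → X5: no single fragment contains all of {X2, X5}, and the restricted closure of {X2} across the fragments never reaches {X5}.
X6 → X4 is preserved.
X1, X3, X5 → X4, X7 is preserved.
X3 → X4, X7 is preserved.
X4, X7 → X5 is preserved.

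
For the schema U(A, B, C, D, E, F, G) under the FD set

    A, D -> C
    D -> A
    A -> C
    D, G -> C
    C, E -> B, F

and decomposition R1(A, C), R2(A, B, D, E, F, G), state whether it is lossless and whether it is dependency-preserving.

lossless but not dependency-preserving

Lossless test: (A)⁺ = {A, C}, which contains all of one fragment — lossless.
Dependency preservation: the restricted closure of {C, E} across the fragments never reaches {B, F}, so C, E → B, F cannot be enforced without a join — not preserved.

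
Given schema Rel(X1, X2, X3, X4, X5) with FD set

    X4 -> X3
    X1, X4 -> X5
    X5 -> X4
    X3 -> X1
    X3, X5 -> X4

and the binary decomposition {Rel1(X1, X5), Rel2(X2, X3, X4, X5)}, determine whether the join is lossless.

Yes

Common attributes: Rel1 ∩ Rel2 = {X5}.
Closure of {X5}: X5 → X4 applies, adding X4; X4 → X3 applies, adding X3; X3 → X1 applies, adding X1. So (X5)⁺ = {X1, X3, X4, X5}.
This closure contains every attribute of Rel1, so Rel1 ∩ Rel2 → Rel1. The join is lossless.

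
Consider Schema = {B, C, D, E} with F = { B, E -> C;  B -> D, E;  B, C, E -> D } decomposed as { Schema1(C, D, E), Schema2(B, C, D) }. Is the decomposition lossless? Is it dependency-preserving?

lossy and not dependency-preserving

Lossless test: (C, D)⁺ = {C, D}, which is a superkey of neither fragment — lossy.
Dependency preservation: the restricted closure of {B} across the fragments never reaches {D, E}, so B → D, E cannot be enforced without a join — not preserved.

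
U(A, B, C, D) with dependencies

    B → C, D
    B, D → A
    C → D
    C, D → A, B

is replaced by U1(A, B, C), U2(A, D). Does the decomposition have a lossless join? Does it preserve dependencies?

Lossless test: (A)⁺ = {A}, which is a superkey of neither fragment — lossy.
Dependency preservation: the restricted closure of {B} across the fragments never reaches {C, D}, so B → C, D cannot be enforced without a join — not preserved.

lossy and not dependency-preserving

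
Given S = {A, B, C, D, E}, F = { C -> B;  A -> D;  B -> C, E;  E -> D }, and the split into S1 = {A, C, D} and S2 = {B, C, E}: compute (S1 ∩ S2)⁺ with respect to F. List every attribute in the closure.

B, C, D, E

S1 ∩ S2 = {C}.
C → B applies, adding B
B → C, E applies, adding E
E → D applies, adding D
Closure: {B, C, D, E}.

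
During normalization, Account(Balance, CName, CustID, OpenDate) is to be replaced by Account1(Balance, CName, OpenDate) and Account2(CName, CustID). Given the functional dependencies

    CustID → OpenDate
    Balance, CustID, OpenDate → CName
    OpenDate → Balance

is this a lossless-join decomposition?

Common attributes: Account1 ∩ Account2 = {CName}.
No dependency enlarges {CName}, so (CName)⁺ = {CName}.
The closure contains neither all of Account1 = {Balance, CName, OpenDate} nor all of Account2 = {CName, CustID}, so the common attributes are not a superkey of either fragment. The join is lossy.

No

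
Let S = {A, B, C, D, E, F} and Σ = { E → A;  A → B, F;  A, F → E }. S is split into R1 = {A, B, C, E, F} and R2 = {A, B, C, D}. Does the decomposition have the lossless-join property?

Common attributes: R1 ∩ R2 = {A, B, C}.
Closure of {A, B, C}: A → B, F applies, adding F; A, F → E applies, adding E. So (A, B, C)⁺ = {A, B, C, E, F}.
This closure contains every attribute of R1, so R1 ∩ R2 → R1. The join is lossless.

Yes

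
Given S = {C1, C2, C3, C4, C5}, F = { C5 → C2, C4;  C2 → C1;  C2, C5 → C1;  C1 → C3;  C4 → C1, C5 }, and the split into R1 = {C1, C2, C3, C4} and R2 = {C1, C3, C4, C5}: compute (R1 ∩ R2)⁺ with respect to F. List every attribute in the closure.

C1, C2, C3, C4, C5

R1 ∩ R2 = {C1, C3, C4}.
C4 → C1, C5 applies, adding C5
C5 → C2, C4 applies, adding C2
Closure: {C1, C2, C3, C4, C5}.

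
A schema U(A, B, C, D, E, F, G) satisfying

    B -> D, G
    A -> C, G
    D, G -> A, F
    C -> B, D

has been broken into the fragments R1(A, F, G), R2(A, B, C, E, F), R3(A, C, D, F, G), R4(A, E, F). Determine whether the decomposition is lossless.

Yes

Chase test. Columns are A, B, C, D, E, F, G; row i has aⱼ where attribute j ∈ Ri, else bᵢⱼ.
Initial tableau (one row per fragment):
  row 1: a1 b12 b13 b14 b15 a6 a7
  row 2: a1 a2 a3 b24 a5 a6 b27
  row 3: a1 b32 a3 a4 b35 a6 a7
  row 4: a1 b42 b43 b44 a5 a6 b47
Rows 1 and 2 agree on A; apply A→C, G and equate their C, G entries.
Rows 1 and 4 agree on A; apply A→C, G and equate their C, G entries.
Rows 1 and 2 agree on C; apply C→B, D and equate their B, D entries.
Rows 1 and 3 agree on C; apply C→B, D and equate their B, D entries.
Rows 1 and 4 agree on C; apply C→B, D and equate their B, D entries.
Row 2 is now all distinguished symbols — the join is lossless.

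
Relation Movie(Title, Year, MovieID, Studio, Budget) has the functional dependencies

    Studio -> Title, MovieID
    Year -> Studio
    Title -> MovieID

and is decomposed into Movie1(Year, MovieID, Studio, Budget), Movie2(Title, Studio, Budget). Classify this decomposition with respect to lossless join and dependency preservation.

Lossless test: (Studio, Budget)⁺ = {Title, MovieID, Studio, Budget}, which contains all of one fragment — lossless.
Dependency preservation: the restricted closure of {Title} across the fragments never reaches {MovieID}, so Title → MovieID cannot be enforced without a join — not preserved.

lossless but not dependency-preserving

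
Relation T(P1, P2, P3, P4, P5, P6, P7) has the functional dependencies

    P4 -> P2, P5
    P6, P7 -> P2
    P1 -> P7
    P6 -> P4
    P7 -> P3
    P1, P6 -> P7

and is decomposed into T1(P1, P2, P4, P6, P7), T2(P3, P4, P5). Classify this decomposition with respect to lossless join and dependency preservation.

Lossless test: (P4)⁺ = {P2, P4, P5}, which is a superkey of neither fragment — lossy.
Dependency preservation: the restricted closure of {P7} across the fragments never reaches {P3}, so P7 → P3 cannot be enforced without a join — not preserved.

lossy and not dependency-preserving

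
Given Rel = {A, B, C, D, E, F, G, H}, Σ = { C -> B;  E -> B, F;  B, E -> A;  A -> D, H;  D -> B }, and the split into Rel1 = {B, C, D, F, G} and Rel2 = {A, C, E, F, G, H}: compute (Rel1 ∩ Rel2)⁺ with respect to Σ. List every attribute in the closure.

Rel1 ∩ Rel2 = {C, F, G}.
C → B applies, adding B
Closure: {B, C, F, G}.

B, C, F, G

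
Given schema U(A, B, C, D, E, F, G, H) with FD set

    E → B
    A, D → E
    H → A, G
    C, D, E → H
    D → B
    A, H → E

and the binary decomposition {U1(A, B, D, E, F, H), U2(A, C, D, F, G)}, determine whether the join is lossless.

Common attributes: U1 ∩ U2 = {A, D, F}.
Closure of {A, D, F}: A, D → E applies, adding E; D → B applies, adding B. So (A, D, F)⁺ = {A, B, D, E, F}.
The closure contains neither all of U1 = {A, B, D, E, F, H} nor all of U2 = {A, C, D, F, G}, so the common attributes are not a superkey of either fragment. The join is lossy.

No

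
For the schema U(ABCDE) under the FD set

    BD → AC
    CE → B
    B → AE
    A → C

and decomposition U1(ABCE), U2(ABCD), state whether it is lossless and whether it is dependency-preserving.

lossless and dependency-preserving

Lossless test: (ABC)⁺ = {ABCE}, which contains all of one fragment — lossless.
Dependency preservation: every FD's attributes lie within a single fragment, so each can be enforced locally — preserved.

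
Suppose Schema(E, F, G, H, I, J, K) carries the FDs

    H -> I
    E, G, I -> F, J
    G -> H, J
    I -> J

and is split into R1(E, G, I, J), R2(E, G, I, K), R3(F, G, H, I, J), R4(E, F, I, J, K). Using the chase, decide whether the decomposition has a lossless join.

No

Chase test. Columns are E, F, G, H, I, J, K; row i has aⱼ where attribute j ∈ Ri, else bᵢⱼ.
Initial tableau (one row per fragment):
  row 1: a1 b12 a3 b14 a5 a6 b17
  row 2: a1 b22 a3 b24 a5 b26 a7
  row 3: b31 a2 a3 a4 a5 a6 b37
  row 4: a1 a2 b43 b44 a5 a6 a7
Rows 1 and 2 agree on E, G, I; apply E, G, I→F, J and equate their F, J entries.
Rows 1 and 2 agree on G; apply G→H, J and equate their H, J entries.
Rows 1 and 3 agree on G; apply G→H, J and equate their H, J entries.
No row becomes fully distinguished — the join is lossy.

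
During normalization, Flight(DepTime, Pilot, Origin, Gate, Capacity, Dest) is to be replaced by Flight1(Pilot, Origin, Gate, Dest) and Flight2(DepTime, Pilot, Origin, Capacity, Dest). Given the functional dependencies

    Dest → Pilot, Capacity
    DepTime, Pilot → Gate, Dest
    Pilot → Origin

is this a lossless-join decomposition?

Common attributes: Flight1 ∩ Flight2 = {Pilot, Origin, Dest}.
Closure of {Pilot, Origin, Dest}: Dest → Pilot, Capacity applies, adding Capacity. So (Pilot, Origin, Dest)⁺ = {Pilot, Origin, Capacity, Dest}.
The closure contains neither all of Flight1 = {Pilot, Origin, Gate, Dest} nor all of Flight2 = {DepTime, Pilot, Origin, Capacity, Dest}, so the common attributes are not a superkey of either fragment. The join is lossy.

No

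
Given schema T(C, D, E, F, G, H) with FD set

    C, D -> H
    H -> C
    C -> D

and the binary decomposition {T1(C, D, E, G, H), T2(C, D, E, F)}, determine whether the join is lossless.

No

Common attributes: T1 ∩ T2 = {C, D, E}.
Closure of {C, D, E}: C, D → H applies, adding H. So (C, D, E)⁺ = {C, D, E, H}.
The closure contains neither all of T1 = {C, D, E, G, H} nor all of T2 = {C, D, E, F}, so the common attributes are not a superkey of either fragment. The join is lossy.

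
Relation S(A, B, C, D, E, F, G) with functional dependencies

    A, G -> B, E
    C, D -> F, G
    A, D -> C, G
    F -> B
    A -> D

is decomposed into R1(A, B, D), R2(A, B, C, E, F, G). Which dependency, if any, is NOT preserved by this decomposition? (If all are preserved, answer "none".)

C, D -> F, G

Check C, D → F, G: no single fragment contains all of {C, D, F, G}, and the restricted closure of {C, D} across the fragments never reaches {F, G}.
A, G → B, E is preserved.
A, D → C, G is preserved.
F → B is preserved.
A → D is preserved.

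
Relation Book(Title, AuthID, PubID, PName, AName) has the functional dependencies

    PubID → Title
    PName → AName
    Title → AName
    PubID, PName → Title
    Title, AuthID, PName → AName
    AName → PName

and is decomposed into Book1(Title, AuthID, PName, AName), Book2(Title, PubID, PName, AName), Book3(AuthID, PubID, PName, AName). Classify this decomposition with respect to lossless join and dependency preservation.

Lossless test (chase): Rows 2 and 3 agree on PubID; apply PubID→Title and equate their Title entries. Row 3 is now all distinguished symbols — the join is lossless.
Dependency preservation: every FD's attributes lie within a single fragment, so each can be enforced locally — preserved.

lossless and dependency-preserving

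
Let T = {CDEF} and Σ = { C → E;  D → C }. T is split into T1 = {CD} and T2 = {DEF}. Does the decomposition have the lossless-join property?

Common attributes: T1 ∩ T2 = {D}.
Closure of {D}: D → C applies, adding C; C → E applies, adding E. So (D)⁺ = {CDE}.
This closure contains every attribute of T1, so T1 ∩ T2 → T1. The join is lossless.

Yes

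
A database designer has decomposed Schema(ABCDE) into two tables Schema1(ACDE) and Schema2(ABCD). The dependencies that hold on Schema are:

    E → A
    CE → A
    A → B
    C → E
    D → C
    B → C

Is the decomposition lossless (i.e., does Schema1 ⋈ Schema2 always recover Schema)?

Common attributes: Schema1 ∩ Schema2 = {ACD}.
Closure of {ACD}: A → B applies, adding B; C → E applies, adding E. So (ACD)⁺ = {ABCDE}.
This closure contains every attribute of Schema1, so Schema1 ∩ Schema2 → Schema1. The join is lossless.

Yes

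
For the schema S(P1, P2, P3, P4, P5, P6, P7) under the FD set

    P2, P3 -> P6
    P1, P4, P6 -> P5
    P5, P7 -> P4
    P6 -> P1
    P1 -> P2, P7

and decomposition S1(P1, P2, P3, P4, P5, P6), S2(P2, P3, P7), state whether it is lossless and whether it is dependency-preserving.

Lossless test: (P2, P3)⁺ = {P1, P2, P3, P6, P7}, which contains all of one fragment — lossless.
Dependency preservation: the restricted closure of {P5, P7} across the fragments never reaches {P4}, so P5, P7 → P4 cannot be enforced without a join — not preserved.

lossless but not dependency-preserving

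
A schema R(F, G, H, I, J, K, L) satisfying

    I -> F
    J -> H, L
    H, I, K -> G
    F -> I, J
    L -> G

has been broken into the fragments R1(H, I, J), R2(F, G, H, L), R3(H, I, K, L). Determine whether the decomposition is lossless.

Chase test. Columns are F, G, H, I, J, K, L; row i has aⱼ where attribute j ∈ Ri, else bᵢⱼ.
Initial tableau (one row per fragment):
  row 1: b11 b12 a3 a4 a5 b16 b17
  row 2: a1 a2 a3 b24 b25 b26 a7
  row 3: b31 b32 a3 a4 b35 a6 a7
Rows 1 and 3 agree on I; apply I→F and equate their F entries.
Rows 1 and 3 agree on F; apply F→I, J and equate their I, J entries.
Rows 2 and 3 agree on L; apply L→G and equate their G entries.
Rows 1 and 3 agree on J; apply J→H, L and equate their H, L entries.
Rows 1 and 2 agree on L; apply L→G and equate their G entries.
No row becomes fully distinguished — the join is lossy.

No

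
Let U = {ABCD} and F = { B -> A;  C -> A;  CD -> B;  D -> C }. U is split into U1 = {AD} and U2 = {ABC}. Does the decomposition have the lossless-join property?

No

Common attributes: U1 ∩ U2 = {A}.
No dependency enlarges {A}, so (A)⁺ = {A}.
The closure contains neither all of U1 = {AD} nor all of U2 = {ABC}, so the common attributes are not a superkey of either fragment. The join is lossy.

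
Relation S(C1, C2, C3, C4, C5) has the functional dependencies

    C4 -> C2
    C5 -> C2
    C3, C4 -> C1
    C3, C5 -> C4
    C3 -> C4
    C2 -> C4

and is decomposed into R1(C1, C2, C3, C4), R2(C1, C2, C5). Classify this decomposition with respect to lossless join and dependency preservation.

lossy but dependency-preserving

Lossless test: (C1, C2)⁺ = {C1, C2, C4}, which is a superkey of neither fragment — lossy.
Dependency preservation: C3, C5 → C4 is not contained in any single fragment, but the restricted closure of its left-hand side across the fragments still reaches the right-hand side; the remaining FDs each lie inside some fragment. All dependencies are preserved.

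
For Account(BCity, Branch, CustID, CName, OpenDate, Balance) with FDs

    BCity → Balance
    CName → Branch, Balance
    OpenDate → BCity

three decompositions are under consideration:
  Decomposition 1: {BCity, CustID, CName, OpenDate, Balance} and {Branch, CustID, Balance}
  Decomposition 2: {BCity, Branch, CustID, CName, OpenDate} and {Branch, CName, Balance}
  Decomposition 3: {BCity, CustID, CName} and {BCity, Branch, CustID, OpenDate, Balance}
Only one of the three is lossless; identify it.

Decomposition 1: common = {CustID, Balance}, closure = {CustID, Balance} → lossy.
Decomposition 2: common = {Branch, CName}, closure = {Branch, CName, Balance} → lossless.
Decomposition 3: common = {BCity, CustID}, closure = {BCity, CustID, Balance} → lossy.

Decomposition 2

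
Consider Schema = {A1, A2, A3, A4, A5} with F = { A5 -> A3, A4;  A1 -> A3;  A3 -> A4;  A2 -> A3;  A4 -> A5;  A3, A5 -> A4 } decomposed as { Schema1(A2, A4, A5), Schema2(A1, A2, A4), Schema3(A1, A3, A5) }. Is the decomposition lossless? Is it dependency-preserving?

lossless and dependency-preserving

Lossless test (chase): Rows 1 and 3 agree on A5; apply A5→A3, A4 and equate their A3, A4 entries. Rows 2 and 3 agree on A1; apply A1→A3 and equate their A3 entries. Rows 1 and 2 agree on A4; apply A4→A5 and equate their A5 entries. Row 2 is now all distinguished symbols — the join is lossless.
Dependency preservation: A5 → A3, A4; A3 → A4; A2 → A3; A3, A5 → A4 are not contained in any single fragment, but the restricted closure of each left-hand side across the fragments still reaches the right-hand side; the remaining FDs each lie inside some fragment. All dependencies are preserved.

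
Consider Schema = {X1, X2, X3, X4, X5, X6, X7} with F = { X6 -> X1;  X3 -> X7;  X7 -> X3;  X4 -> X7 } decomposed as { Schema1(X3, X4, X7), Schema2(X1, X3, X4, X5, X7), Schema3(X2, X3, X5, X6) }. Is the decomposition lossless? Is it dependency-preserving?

Lossless test (chase): Rows 1 and 3 agree on X3; apply X3→X7 and equate their X7 entries. No row becomes fully distinguished — the join is lossy.
Dependency preservation: the restricted closure of {X6} across the fragments never reaches {X1}, so X6 → X1 cannot be enforced without a join — not preserved.

lossy and not dependency-preserving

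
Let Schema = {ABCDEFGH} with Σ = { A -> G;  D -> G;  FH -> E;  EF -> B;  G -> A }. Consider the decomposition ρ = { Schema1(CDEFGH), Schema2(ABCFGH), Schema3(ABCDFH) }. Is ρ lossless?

Yes

Chase test. Columns are ABCDEFGH; row i has aⱼ where attribute j ∈ Schemai, else bᵢⱼ.
Initial tableau (one row per fragment):
  row 1: b11 b12 a3 a4 a5 a6 a7 a8
  row 2: a1 a2 a3 b24 b25 a6 a7 a8
  row 3: a1 a2 a3 a4 b35 a6 b37 a8
Rows 2 and 3 agree on A; apply A→G and equate their G entries.
Rows 1 and 2 agree on FH; apply FH→E and equate their E entries.
Rows 1 and 3 agree on FH; apply FH→E and equate their E entries.
Rows 1 and 2 agree on EF; apply EF→B and equate their B entries.
Rows 1 and 2 agree on G; apply G→A and equate their A entries.
Row 1 is now all distinguished symbols — the join is lossless.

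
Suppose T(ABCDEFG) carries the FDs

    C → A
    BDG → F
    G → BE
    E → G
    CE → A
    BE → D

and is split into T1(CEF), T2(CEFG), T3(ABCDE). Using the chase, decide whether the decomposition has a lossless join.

Chase test. Columns are ABCDEFG; row i has aⱼ where attribute j ∈ Ti, else bᵢⱼ.
Initial tableau (one row per fragment):
  row 1: b11 b12 a3 b14 a5 a6 b17
  row 2: b21 b22 a3 b24 a5 a6 a7
  row 3: a1 a2 a3 a4 a5 b36 b37
Rows 1 and 2 agree on C; apply C→A and equate their A entries.
Rows 1 and 3 agree on C; apply C→A and equate their A entries.
Rows 1 and 2 agree on E; apply E→G and equate their G entries.
Rows 1 and 3 agree on E; apply E→G and equate their G entries.
Rows 1 and 2 agree on G; apply G→BE and equate their BE entries.
Rows 1 and 3 agree on G; apply G→BE and equate their BE entries.
Rows 1 and 2 agree on BE; apply BE→D and equate their D entries.
Rows 1 and 3 agree on BE; apply BE→D and equate their D entries.
Rows 1 and 3 agree on BDG; apply BDG→F and equate their F entries.
Row 1 is now all distinguished symbols — the join is lossless.

Yes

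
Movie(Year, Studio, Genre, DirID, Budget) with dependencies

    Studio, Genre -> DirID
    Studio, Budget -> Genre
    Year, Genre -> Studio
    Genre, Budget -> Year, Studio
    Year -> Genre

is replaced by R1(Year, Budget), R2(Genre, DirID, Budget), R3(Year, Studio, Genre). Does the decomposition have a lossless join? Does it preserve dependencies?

lossless but not dependency-preserving

Lossless test (chase): Rows 1 and 3 agree on Year; apply Year→Genre and equate their Genre entries. Rows 1 and 3 agree on Year, Genre; apply Year, Genre→Studio and equate their Studio entries. Rows 1 and 2 agree on Genre, Budget; apply Genre, Budget→Year, Studio and equate their Year, Studio entries. Rows 1 and 2 agree on Studio, Genre; apply Studio, Genre→DirID and equate their DirID entries. Rows 1 and 3 agree on Studio, Genre; apply Studio, Genre→DirID and equate their DirID entries. Row 1 is now all distinguished symbols — the join is lossless.
Dependency preservation: the restricted closure of {Studio, Genre} across the fragments never reaches {DirID}, so Studio, Genre → DirID cannot be enforced without a join — not preserved.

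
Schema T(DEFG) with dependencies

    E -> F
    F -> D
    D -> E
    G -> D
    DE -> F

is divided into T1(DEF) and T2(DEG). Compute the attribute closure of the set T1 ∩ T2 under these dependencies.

DEF

T1 ∩ T2 = {DE}.
E → F applies, adding F
Closure: {DEF}.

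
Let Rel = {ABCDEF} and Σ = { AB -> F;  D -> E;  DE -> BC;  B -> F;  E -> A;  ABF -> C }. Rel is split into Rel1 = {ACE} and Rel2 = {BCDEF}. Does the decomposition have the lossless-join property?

Common attributes: Rel1 ∩ Rel2 = {CE}.
Closure of {CE}: E → A applies, adding A. So (CE)⁺ = {ACE}.
This closure contains every attribute of Rel1, so Rel1 ∩ Rel2 → Rel1. The join is lossless.

Yes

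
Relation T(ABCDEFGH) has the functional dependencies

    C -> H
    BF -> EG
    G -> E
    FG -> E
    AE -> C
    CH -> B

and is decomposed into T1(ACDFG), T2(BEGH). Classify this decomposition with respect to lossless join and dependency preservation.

lossy and not dependency-preserving

Lossless test: (G)⁺ = {EG}, which is a superkey of neither fragment — lossy.
Dependency preservation: the restricted closure of {C} across the fragments never reaches {H}, so C → H cannot be enforced without a join — not preserved.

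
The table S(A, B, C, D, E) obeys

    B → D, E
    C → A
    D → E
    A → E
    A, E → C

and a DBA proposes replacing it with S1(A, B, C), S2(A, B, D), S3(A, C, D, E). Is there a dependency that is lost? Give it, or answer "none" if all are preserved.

none

B → D, E: restricted closure across fragments reaches D, E.
C → A lies within S1.
D → E lies within S3.
A → E lies within S3.
A, E → C lies within S3.
Every dependency is enforceable on the fragments, so the decomposition is dependency-preserving.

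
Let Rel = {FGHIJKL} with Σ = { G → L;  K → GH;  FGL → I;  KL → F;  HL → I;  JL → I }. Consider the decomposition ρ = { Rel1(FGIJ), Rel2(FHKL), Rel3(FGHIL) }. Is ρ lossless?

No

Chase test. Columns are FGHIJKL; row i has aⱼ where attribute j ∈ Reli, else bᵢⱼ.
Initial tableau (one row per fragment):
  row 1: a1 a2 b13 a4 a5 b16 b17
  row 2: a1 b22 a3 b24 b25 a6 a7
  row 3: a1 a2 a3 a4 b35 b36 a7
Rows 1 and 3 agree on G; apply G→L and equate their L entries.
Rows 2 and 3 agree on HL; apply HL→I and equate their I entries.
No row becomes fully distinguished — the join is lossy.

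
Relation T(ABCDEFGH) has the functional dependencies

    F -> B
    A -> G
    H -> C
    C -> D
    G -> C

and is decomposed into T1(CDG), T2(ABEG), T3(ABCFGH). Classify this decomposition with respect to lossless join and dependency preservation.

Lossless test (chase): Rows 1 and 3 agree on C; apply C→D and equate their D entries. Rows 1 and 2 agree on G; apply G→C and equate their C entries. Rows 1 and 2 agree on C; apply C→D and equate their D entries. No row becomes fully distinguished — the join is lossy.
Dependency preservation: every FD's attributes lie within a single fragment, so each can be enforced locally — preserved.

lossy but dependency-preserving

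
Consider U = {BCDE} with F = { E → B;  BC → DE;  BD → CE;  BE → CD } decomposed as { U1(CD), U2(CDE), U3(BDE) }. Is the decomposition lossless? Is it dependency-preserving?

lossless but not dependency-preserving

Lossless test (chase): Rows 2 and 3 agree on E; apply E→B and equate their B entries. Rows 2 and 3 agree on BD; apply BD→CE and equate their CE entries. Row 2 is now all distinguished symbols — the join is lossless.
Dependency preservation: the restricted closure of {BC} across the fragments never reaches {DE}, so BC → DE cannot be enforced without a join — not preserved.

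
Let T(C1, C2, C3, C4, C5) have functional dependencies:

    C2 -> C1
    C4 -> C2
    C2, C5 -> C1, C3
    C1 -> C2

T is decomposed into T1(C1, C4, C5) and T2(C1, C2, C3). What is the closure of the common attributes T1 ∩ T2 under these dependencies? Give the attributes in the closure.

T1 ∩ T2 = {C1}.
C1 → C2 applies, adding C2
Closure: {C1, C2}.

C1, C2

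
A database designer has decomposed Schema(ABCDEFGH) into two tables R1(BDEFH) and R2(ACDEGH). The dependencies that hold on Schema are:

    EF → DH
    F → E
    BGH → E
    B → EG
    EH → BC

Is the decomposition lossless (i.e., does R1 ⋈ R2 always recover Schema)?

No

Common attributes: R1 ∩ R2 = {DEH}.
Closure of {DEH}: EH → BC applies, adding BC; B → EG applies, adding G. So (DEH)⁺ = {BCDEGH}.
The closure contains neither all of R1 = {BDEFH} nor all of R2 = {ACDEGH}, so the common attributes are not a superkey of either fragment. The join is lossy.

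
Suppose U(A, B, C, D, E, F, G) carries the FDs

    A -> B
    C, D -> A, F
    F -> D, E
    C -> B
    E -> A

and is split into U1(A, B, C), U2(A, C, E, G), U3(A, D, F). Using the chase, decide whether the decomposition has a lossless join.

No

Chase test. Columns are A, B, C, D, E, F, G; row i has aⱼ where attribute j ∈ Ui, else bᵢⱼ.
Initial tableau (one row per fragment):
  row 1: a1 a2 a3 b14 b15 b16 b17
  row 2: a1 b22 a3 b24 a5 b26 a7
  row 3: a1 b32 b33 a4 b35 a6 b37
Rows 1 and 2 agree on A; apply A→B and equate their B entries.
Rows 1 and 3 agree on A; apply A→B and equate their B entries.
No row becomes fully distinguished — the join is lossy.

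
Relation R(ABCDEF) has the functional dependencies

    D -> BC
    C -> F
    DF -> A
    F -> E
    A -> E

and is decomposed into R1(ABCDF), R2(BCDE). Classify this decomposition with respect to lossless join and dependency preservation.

Lossless test: (BCD)⁺ = {ABCDEF}, which contains all of one fragment — lossless.
Dependency preservation: the restricted closure of {F} across the fragments never reaches {E}, so F → E cannot be enforced without a join — not preserved.

lossless but not dependency-preserving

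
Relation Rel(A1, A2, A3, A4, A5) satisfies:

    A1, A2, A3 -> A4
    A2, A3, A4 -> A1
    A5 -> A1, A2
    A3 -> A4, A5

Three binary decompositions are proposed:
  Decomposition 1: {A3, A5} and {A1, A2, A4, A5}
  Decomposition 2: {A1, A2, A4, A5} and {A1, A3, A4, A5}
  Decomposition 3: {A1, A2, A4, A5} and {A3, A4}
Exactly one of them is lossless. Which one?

Decomposition 2

Decomposition 1: common = {A5}, closure = {A1, A2, A5} → lossy.
Decomposition 2: common = {A1, A4, A5}, closure = {A1, A2, A4, A5} → lossless.
Decomposition 3: common = {A4}, closure = {A4} → lossy.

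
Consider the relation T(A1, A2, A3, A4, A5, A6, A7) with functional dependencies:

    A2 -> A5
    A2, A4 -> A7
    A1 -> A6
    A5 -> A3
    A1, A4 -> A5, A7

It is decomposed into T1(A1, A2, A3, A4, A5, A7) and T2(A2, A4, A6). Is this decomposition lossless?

No

Common attributes: T1 ∩ T2 = {A2, A4}.
Closure of {A2, A4}: A2 → A5 applies, adding A5; A2, A4 → A7 applies, adding A7; A5 → A3 applies, adding A3. So (A2, A4)⁺ = {A2, A3, A4, A5, A7}.
The closure contains neither all of T1 = {A1, A2, A3, A4, A5, A7} nor all of T2 = {A2, A4, A6}, so the common attributes are not a superkey of either fragment. The join is lossy.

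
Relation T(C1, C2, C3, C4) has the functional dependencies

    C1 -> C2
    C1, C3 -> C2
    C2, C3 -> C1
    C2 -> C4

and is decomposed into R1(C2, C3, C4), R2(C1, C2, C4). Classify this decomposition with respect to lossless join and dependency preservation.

Lossless test: (C2, C4)⁺ = {C2, C4}, which is a superkey of neither fragment — lossy.
Dependency preservation: the restricted closure of {C2, C3} across the fragments never reaches {C1}, so C2, C3 → C1 cannot be enforced without a join — not preserved.

lossy and not dependency-preserving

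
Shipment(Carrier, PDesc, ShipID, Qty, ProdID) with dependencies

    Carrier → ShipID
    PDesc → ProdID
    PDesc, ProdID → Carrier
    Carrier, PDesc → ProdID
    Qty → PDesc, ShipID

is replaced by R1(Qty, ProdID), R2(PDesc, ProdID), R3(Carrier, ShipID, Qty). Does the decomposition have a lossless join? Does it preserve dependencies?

Lossless test (chase): Rows 1 and 3 agree on Qty; apply Qty→PDesc, ShipID and equate their PDesc, ShipID entries. Rows 1 and 3 agree on PDesc; apply PDesc→ProdID and equate their ProdID entries. Rows 1 and 3 agree on PDesc, ProdID; apply PDesc, ProdID→Carrier and equate their Carrier entries. No row becomes fully distinguished — the join is lossy.
Dependency preservation: the restricted closure of {PDesc, ProdID} across the fragments never reaches {Carrier}, so PDesc, ProdID → Carrier cannot be enforced without a join — not preserved.

lossy and not dependency-preserving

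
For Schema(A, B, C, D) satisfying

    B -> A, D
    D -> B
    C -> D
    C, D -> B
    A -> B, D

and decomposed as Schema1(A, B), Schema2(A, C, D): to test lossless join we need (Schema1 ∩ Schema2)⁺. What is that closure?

Schema1 ∩ Schema2 = {A}.
A → B, D applies, adding B, D
Closure: {A, B, D}.

A, B, D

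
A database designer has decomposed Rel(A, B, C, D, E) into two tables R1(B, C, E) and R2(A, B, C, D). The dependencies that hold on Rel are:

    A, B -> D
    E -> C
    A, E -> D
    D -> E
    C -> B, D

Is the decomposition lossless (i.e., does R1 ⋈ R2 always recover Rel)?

Yes

Common attributes: R1 ∩ R2 = {B, C}.
Closure of {B, C}: C → B, D applies, adding D; D → E applies, adding E. So (B, C)⁺ = {B, C, D, E}.
This closure contains every attribute of R1, so R1 ∩ R2 → R1. The join is lossless.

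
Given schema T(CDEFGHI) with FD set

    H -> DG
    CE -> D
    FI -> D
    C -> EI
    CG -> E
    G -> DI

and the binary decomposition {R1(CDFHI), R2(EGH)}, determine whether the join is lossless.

Common attributes: R1 ∩ R2 = {H}.
Closure of {H}: H → DG applies, adding DG; G → DI applies, adding I. So (H)⁺ = {DGHI}.
The closure contains neither all of R1 = {CDFHI} nor all of R2 = {EGH}, so the common attributes are not a superkey of either fragment. The join is lossy.

No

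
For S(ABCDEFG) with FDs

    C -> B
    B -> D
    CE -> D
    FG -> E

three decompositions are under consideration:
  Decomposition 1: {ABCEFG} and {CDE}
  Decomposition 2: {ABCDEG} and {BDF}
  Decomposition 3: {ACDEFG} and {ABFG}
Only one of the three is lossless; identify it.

Decomposition 1

Decomposition 1: common = {CE}, closure = {BCDE} → lossless.
Decomposition 2: common = {BD}, closure = {BD} → lossy.
Decomposition 3: common = {AFG}, closure = {AEFG} → lossy.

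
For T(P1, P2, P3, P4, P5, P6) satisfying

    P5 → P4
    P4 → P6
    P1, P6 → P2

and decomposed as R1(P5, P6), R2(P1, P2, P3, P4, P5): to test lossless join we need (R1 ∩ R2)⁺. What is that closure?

P4, P5, P6

R1 ∩ R2 = {P5}.
P5 → P4 applies, adding P4
P4 → P6 applies, adding P6
Closure: {P4, P5, P6}.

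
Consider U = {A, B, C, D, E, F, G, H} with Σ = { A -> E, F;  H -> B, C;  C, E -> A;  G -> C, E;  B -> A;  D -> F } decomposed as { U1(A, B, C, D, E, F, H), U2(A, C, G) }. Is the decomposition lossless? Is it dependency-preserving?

lossy but dependency-preserving

Lossless test: (A, C)⁺ = {A, C, E, F}, which is a superkey of neither fragment — lossy.
Dependency preservation: G → C, E is not contained in any single fragment, but the restricted closure of its left-hand side across the fragments still reaches the right-hand side; the remaining FDs each lie inside some fragment. All dependencies are preserved.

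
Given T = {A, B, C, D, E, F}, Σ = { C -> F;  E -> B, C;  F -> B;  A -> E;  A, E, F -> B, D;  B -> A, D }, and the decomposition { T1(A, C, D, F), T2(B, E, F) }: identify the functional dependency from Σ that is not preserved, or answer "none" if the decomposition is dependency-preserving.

none

C → F lies within T1.
E → B, C: restricted closure across fragments reaches B, C.
F → B lies within T2.
A → E: restricted closure across fragments reaches E.
A, E, F → B, D: restricted closure across fragments reaches B, D.
B → A, D: restricted closure across fragments reaches A, D.
Every dependency is enforceable on the fragments, so the decomposition is dependency-preserving.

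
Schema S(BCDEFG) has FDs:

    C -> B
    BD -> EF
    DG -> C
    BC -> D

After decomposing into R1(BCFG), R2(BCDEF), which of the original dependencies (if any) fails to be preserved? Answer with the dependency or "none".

DG -> C

Check DG → C: no single fragment contains all of {CDG}, and the restricted closure of {DG} across the fragments never reaches {C}.
C → B is preserved.
BD → EF is preserved.
BC → D is preserved.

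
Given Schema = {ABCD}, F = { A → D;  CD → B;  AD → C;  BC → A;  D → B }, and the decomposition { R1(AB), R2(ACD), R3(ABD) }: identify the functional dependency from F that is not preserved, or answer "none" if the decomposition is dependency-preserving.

BC → A

Check BC → A: no single fragment contains all of {ABC}, and the restricted closure of {BC} across the fragments never reaches {A}.
A → D is preserved.
CD → B is preserved.
AD → C is preserved.
D → B is preserved.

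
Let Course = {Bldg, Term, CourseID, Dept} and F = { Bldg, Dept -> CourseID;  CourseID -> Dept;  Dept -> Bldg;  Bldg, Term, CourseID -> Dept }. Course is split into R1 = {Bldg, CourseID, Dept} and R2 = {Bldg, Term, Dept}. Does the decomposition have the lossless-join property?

Common attributes: R1 ∩ R2 = {Bldg, Dept}.
Closure of {Bldg, Dept}: Bldg, Dept → CourseID applies, adding CourseID. So (Bldg, Dept)⁺ = {Bldg, CourseID, Dept}.
This closure contains every attribute of R1, so R1 ∩ R2 → R1. The join is lossless.

Yes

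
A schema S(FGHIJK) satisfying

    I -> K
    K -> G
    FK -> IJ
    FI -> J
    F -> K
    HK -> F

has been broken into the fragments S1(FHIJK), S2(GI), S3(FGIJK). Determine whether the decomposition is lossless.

Yes

Chase test. Columns are FGHIJK; row i has aⱼ where attribute j ∈ Si, else bᵢⱼ.
Initial tableau (one row per fragment):
  row 1: a1 b12 a3 a4 a5 a6
  row 2: b21 a2 b23 a4 b25 b26
  row 3: a1 a2 b33 a4 a5 a6
Rows 1 and 2 agree on I; apply I→K and equate their K entries.
Rows 1 and 2 agree on K; apply K→G and equate their G entries.
Row 1 is now all distinguished symbols — the join is lossless.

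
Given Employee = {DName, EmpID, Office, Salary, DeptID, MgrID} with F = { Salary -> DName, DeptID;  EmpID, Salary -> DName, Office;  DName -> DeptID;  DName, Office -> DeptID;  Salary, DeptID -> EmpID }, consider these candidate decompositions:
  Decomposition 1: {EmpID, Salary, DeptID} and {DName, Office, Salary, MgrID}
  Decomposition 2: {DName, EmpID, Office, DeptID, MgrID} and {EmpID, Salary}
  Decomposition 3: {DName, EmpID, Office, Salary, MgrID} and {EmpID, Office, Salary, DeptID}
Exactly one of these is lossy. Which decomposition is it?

Decomposition 1: common = {Salary}, closure = {DName, EmpID, Office, Salary, DeptID} → lossless.
Decomposition 2: common = {EmpID}, closure = {EmpID} → lossy.
Decomposition 3: common = {EmpID, Office, Salary}, closure = {DName, EmpID, Office, Salary, DeptID} → lossless.

Decomposition 2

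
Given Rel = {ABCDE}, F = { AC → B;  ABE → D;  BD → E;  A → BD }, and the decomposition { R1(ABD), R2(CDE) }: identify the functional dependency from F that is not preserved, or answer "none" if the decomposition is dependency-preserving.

Check BD → E: no single fragment contains all of {BDE}, and the restricted closure of {BD} across the fragments never reaches {E}.
AC → B is preserved.
ABE → D is preserved.
A → BD is preserved.

BD → E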